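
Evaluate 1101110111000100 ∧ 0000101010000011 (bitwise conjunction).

AND: 1 only when both bits are 1
  1101110111000100
& 0000101010000011
------------------
  0000100010000000
Decimal: 56772 & 2691 = 2176



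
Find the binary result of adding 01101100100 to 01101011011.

Add column by column from the right: bit + bit + carry-in; write the sum mod 2, carry 1 when the sum is 2 or 3.
carry:  11010000000
        01101100100
+       01101011011
-------------------
       011010111111
(the carry out of the leftmost column, 0, becomes the leading bit)
Decimal check:
  01101100100 = 512 + 256 + 64 + 32 + 4 = 868
  01101011011 = 512 + 256 + 64 + 16 + 8 + 2 + 1 = 859
  868 + 859 = 1727, and 011010111111 = 1024 + 512 + 128 + 32 + 16 + 8 + 4 + 2 + 1 = 1727 ✓



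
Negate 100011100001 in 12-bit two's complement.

Original (sign bit 1, negative): 100011100001
Step 1 - Invert all bits: 011100011110
Step 2 - Add 1: 011100011111
Verification: 100011100001 + 011100011111 = 1000000000000; discarding the end carry (carry out of the top bit) leaves the 12-bit value 000000000000, as required for x + (-x)



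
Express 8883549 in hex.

Using repeated division by 16 (digits 10–15 are A–F):
8883549 ÷ 16 = 555221 remainder 13 (D)
555221 ÷ 16 = 34701 remainder 5
34701 ÷ 16 = 2168 remainder 13 (D)
2168 ÷ 16 = 135 remainder 8
135 ÷ 16 = 8 remainder 7
8 ÷ 16 = 0 remainder 8
Reading remainders bottom to top: 878D5D



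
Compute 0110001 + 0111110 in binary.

Add column by column from the right: bit + bit + carry-in; write the sum mod 2, carry 1 when the sum is 2 or 3.
carry:  1100000
        0110001
+       0111110
---------------
       01101111
(the carry out of the leftmost column, 0, becomes the leading bit)
Decimal check:
  0110001 = 32 + 16 + 1 = 49
  0111110 = 32 + 16 + 8 + 4 + 2 = 62
  49 + 62 = 111, and 01101111 = 64 + 32 + 8 + 4 + 2 + 1 = 111 ✓



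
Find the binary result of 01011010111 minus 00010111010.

Method 1 - Direct subtraction (column by column from the right: bit − bit − borrow-in; if negative, add 2 and borrow 1 from the next column):
borrow: 00001110000
        01011010111
-       00010111010
-------------------
        01000011101

Method 2 - Add two's complement:
Two's complement of 00010111010: invert → 11101000101, add 1 → 11101000110
  01011010111
+ 11101000110
-------------
 101000011101  (end carry out of the top bit = 1)
Discarding the end carry: 01000011101
Decimal check:
  01011010111 = 512 + 128 + 64 + 16 + 4 + 2 + 1 = 727
  00010111010 = 128 + 32 + 16 + 8 + 2 = 186
  727 - 186 = 541, and 01000011101 = 512 + 16 + 8 + 4 + 1 = 541 ✓



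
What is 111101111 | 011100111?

OR: 1 when either bit is 1
  111101111
| 011100111
-----------
  111101111
Decimal: 495 | 231 = 495



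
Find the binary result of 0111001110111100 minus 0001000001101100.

Method 1 - Direct subtraction (column by column from the right: bit − bit − borrow-in; if negative, add 2 and borrow 1 from the next column):
borrow: 0000000010000000
        0111001110111100
-       0001000001101100
------------------------
        0110001101010000

Method 2 - Add two's complement:
Two's complement of 0001000001101100: invert → 1110111110010011, add 1 → 1110111110010100
  0111001110111100
+ 1110111110010100
------------------
 10110001101010000  (end carry out of the top bit = 1)
Discarding the end carry: 0110001101010000
Decimal check:
  0111001110111100 = 16384 + 8192 + 4096 + 512 + 256 + 128 + 32 + 16 + 8 + 4 = 29628
  0001000001101100 = 4096 + 64 + 32 + 8 + 4 = 4204
  29628 - 4204 = 25424, and 0110001101010000 = 16384 + 8192 + 512 + 256 + 64 + 16 = 25424 ✓



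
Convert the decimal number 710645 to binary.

Using repeated division by 2:
710645 ÷ 2 = 355322 remainder 1
355322 ÷ 2 = 177661 remainder 0
177661 ÷ 2 = 88830 remainder 1
88830 ÷ 2 = 44415 remainder 0
44415 ÷ 2 = 22207 remainder 1
22207 ÷ 2 = 11103 remainder 1
11103 ÷ 2 = 5551 remainder 1
5551 ÷ 2 = 2775 remainder 1
2775 ÷ 2 = 1387 remainder 1
1387 ÷ 2 = 693 remainder 1
693 ÷ 2 = 346 remainder 1
346 ÷ 2 = 173 remainder 0
173 ÷ 2 = 86 remainder 1
86 ÷ 2 = 43 remainder 0
43 ÷ 2 = 21 remainder 1
21 ÷ 2 = 10 remainder 1
10 ÷ 2 = 5 remainder 0
5 ÷ 2 = 2 remainder 1
2 ÷ 2 = 1 remainder 0
1 ÷ 2 = 0 remainder 1
Reading remainders bottom to top: 10101101011111110101



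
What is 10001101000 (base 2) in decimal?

Sum of powers of 2 for each 1-bit:
2^3 + 2^5 + 2^6 + 2^10
= 8 + 32 + 64 + 1024
= 1128



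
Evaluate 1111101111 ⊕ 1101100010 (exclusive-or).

XOR: 1 when bits differ
  1111101111
^ 1101100010
------------
  0010001101
Decimal: 1007 ^ 866 = 141



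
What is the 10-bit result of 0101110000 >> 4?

Original: 0101110000 (decimal 368)
Shift right by 4 positions
Drop the 4 low bits; fill with zeros on the left
Result: 0000010111 (decimal 23)
Equivalent: 368 >> 4 = 368 ÷ 2^4 = 23



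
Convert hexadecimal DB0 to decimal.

Expand by place value (powers of 16):
Digit values: D = 13, B = 11
DB0 = 13 × 16^2 + 11 × 16^1 + 0 × 16^0
= 13 × 256 + 11 × 16 + 0 × 1
= 3328 + 176 + 0
= 3504



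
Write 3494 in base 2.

Using repeated division by 2:
3494 ÷ 2 = 1747 remainder 0
1747 ÷ 2 = 873 remainder 1
873 ÷ 2 = 436 remainder 1
436 ÷ 2 = 218 remainder 0
218 ÷ 2 = 109 remainder 0
109 ÷ 2 = 54 remainder 1
54 ÷ 2 = 27 remainder 0
27 ÷ 2 = 13 remainder 1
13 ÷ 2 = 6 remainder 1
6 ÷ 2 = 3 remainder 0
3 ÷ 2 = 1 remainder 1
1 ÷ 2 = 0 remainder 1
Reading remainders bottom to top: 110110100110



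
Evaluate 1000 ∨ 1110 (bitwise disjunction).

OR: 1 when either bit is 1
  1000
| 1110
------
  1110
Decimal: 8 | 14 = 14



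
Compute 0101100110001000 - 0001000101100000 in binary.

Method 1 - Direct subtraction (column by column from the right: bit − bit − borrow-in; if negative, add 2 and borrow 1 from the next column):
borrow: 0000000011000000
        0101100110001000
-       0001000101100000
------------------------
        0100100000101000

Method 2 - Add two's complement:
Two's complement of 0001000101100000: invert → 1110111010011111, add 1 → 1110111010100000
  0101100110001000
+ 1110111010100000
------------------
 10100100000101000  (end carry out of the top bit = 1)
Discarding the end carry: 0100100000101000
Decimal check:
  0101100110001000 = 16384 + 4096 + 2048 + 256 + 128 + 8 = 22920
  0001000101100000 = 4096 + 256 + 64 + 32 = 4448
  22920 - 4448 = 18472, and 0100100000101000 = 16384 + 2048 + 32 + 8 = 18472 ✓



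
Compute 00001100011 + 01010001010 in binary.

Add column by column from the right: bit + bit + carry-in; write the sum mod 2, carry 1 when the sum is 2 or 3.
carry:  00000000100
        00001100011
+       01010001010
-------------------
       001011101101
(the carry out of the leftmost column, 0, becomes the leading bit)
Decimal check:
  00001100011 = 64 + 32 + 2 + 1 = 99
  01010001010 = 512 + 128 + 8 + 2 = 650
  99 + 650 = 749, and 001011101101 = 512 + 128 + 64 + 32 + 8 + 4 + 1 = 749 ✓



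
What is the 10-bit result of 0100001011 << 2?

Original: 0100001011 (decimal 267)
Shift left by 2 positions
Append 2 zeros on the right and drop the 2 high bits that overflow the 10-bit width
Result: 0000101100 (decimal 44)
Equivalent: 267 << 2 = 267 × 2^2 = 1068, truncated to 10 bits = 44



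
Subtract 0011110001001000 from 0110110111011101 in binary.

Method 1 - Direct subtraction (column by column from the right: bit − bit − borrow-in; if negative, add 2 and borrow 1 from the next column):
borrow: 0110000000000000
        0110110111011101
-       0011110001001000
------------------------
        0011000110010101

Method 2 - Add two's complement:
Two's complement of 0011110001001000: invert → 1100001110110111, add 1 → 1100001110111000
  0110110111011101
+ 1100001110111000
------------------
 10011000110010101  (end carry out of the top bit = 1)
Discarding the end carry: 0011000110010101
Decimal check:
  0110110111011101 = 16384 + 8192 + 2048 + 1024 + 256 + 128 + 64 + 16 + 8 + 4 + 1 = 28125
  0011110001001000 = 8192 + 4096 + 2048 + 1024 + 64 + 8 = 15432
  28125 - 15432 = 12693, and 0011000110010101 = 8192 + 4096 + 256 + 128 + 16 + 4 + 1 = 12693 ✓



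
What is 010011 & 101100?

AND: 1 only when both bits are 1
  010011
& 101100
--------
  000000
Decimal: 19 & 44 = 0



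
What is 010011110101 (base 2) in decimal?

Sum of powers of 2 for each 1-bit:
2^0 + 2^2 + 2^4 + 2^5 + 2^6 + 2^7 + 2^10
= 1 + 4 + 16 + 32 + 64 + 128 + 1024
= 1269



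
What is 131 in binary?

Using repeated division by 2:
131 ÷ 2 = 65 remainder 1
65 ÷ 2 = 32 remainder 1
32 ÷ 2 = 16 remainder 0
16 ÷ 2 = 8 remainder 0
8 ÷ 2 = 4 remainder 0
4 ÷ 2 = 2 remainder 0
2 ÷ 2 = 1 remainder 0
1 ÷ 2 = 0 remainder 1
Reading remainders bottom to top: 10000011



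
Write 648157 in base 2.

Using repeated division by 2:
648157 ÷ 2 = 324078 remainder 1
324078 ÷ 2 = 162039 remainder 0
162039 ÷ 2 = 81019 remainder 1
81019 ÷ 2 = 40509 remainder 1
40509 ÷ 2 = 20254 remainder 1
20254 ÷ 2 = 10127 remainder 0
10127 ÷ 2 = 5063 remainder 1
5063 ÷ 2 = 2531 remainder 1
2531 ÷ 2 = 1265 remainder 1
1265 ÷ 2 = 632 remainder 1
632 ÷ 2 = 316 remainder 0
316 ÷ 2 = 158 remainder 0
158 ÷ 2 = 79 remainder 0
79 ÷ 2 = 39 remainder 1
39 ÷ 2 = 19 remainder 1
19 ÷ 2 = 9 remainder 1
9 ÷ 2 = 4 remainder 1
4 ÷ 2 = 2 remainder 0
2 ÷ 2 = 1 remainder 0
1 ÷ 2 = 0 remainder 1
Reading remainders bottom to top: 10011110001111011101



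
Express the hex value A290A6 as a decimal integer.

Expand by place value (powers of 16):
Digit values: A = 10
A290A6 = 10 × 16^5 + 2 × 16^4 + 9 × 16^3 + 0 × 16^2 + 10 × 16^1 + 6 × 16^0
= 10 × 1048576 + 2 × 65536 + 9 × 4096 + 0 × 256 + 10 × 16 + 6 × 1
= 10485760 + 131072 + 36864 + 0 + 160 + 6
= 10653862



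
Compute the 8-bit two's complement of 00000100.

Original: 00000100
Step 1 - Invert all bits: 11111011
Step 2 - Add 1: 11111100
Verification: 00000100 + 11111100 = 100000000; discarding the end carry (carry out of the top bit) leaves the 8-bit value 00000000, as required for x + (-x)



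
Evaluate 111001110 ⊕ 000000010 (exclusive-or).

XOR: 1 when bits differ
  111001110
^ 000000010
-----------
  111001100
Decimal: 462 ^ 2 = 460



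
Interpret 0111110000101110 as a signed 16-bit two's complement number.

Binary: 0111110000101110
Sign bit: 0 (non-negative)
Read directly as an unsigned value:
0111110000101110 = 16384 + 8192 + 4096 + 2048 + 1024 + 32 + 8 + 4 + 2 = 31790
Value: 31790



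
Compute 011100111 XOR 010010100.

XOR: 1 when bits differ
  011100111
^ 010010100
-----------
  001110011
Decimal: 231 ^ 148 = 115



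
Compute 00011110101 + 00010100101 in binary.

Add column by column from the right: bit + bit + carry-in; write the sum mod 2, carry 1 when the sum is 2 or 3.
carry:  00111001010
        00011110101
+       00010100101
-------------------
       000110011010
(the carry out of the leftmost column, 0, becomes the leading bit)
Decimal check:
  00011110101 = 128 + 64 + 32 + 16 + 4 + 1 = 245
  00010100101 = 128 + 32 + 4 + 1 = 165
  245 + 165 = 410, and 000110011010 = 256 + 128 + 16 + 8 + 2 = 410 ✓



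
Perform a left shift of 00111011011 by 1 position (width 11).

Original: 00111011011 (decimal 475)
Shift left by 1 position
Append 1 zero on the right
Result: 01110110110 (decimal 950)
Equivalent: 475 << 1 = 475 × 2^1 = 950



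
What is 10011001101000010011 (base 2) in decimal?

Sum of powers of 2 for each 1-bit:
2^0 + 2^1 + 2^4 + 2^9 + 2^11 + 2^12 + 2^15 + 2^16 + 2^19
= 1 + 2 + 16 + 512 + 2048 + 4096 + 32768 + 65536 + 524288
= 629267



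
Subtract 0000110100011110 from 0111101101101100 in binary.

Method 1 - Direct subtraction (column by column from the right: bit − bit − borrow-in; if negative, add 2 and borrow 1 from the next column):
borrow: 0001100000111100
        0111101101101100
-       0000110100011110
------------------------
        0110111001001110

Method 2 - Add two's complement:
Two's complement of 0000110100011110: invert → 1111001011100001, add 1 → 1111001011100010
  0111101101101100
+ 1111001011100010
------------------
 10110111001001110  (end carry out of the top bit = 1)
Discarding the end carry: 0110111001001110
Decimal check:
  0111101101101100 = 16384 + 8192 + 4096 + 2048 + 512 + 256 + 64 + 32 + 8 + 4 = 31596
  0000110100011110 = 2048 + 1024 + 256 + 16 + 8 + 4 + 2 = 3358
  31596 - 3358 = 28238, and 0110111001001110 = 16384 + 8192 + 2048 + 1024 + 512 + 64 + 8 + 4 + 2 = 28238 ✓



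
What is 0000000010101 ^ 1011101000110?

XOR: 1 when bits differ
  0000000010101
^ 1011101000110
---------------
  1011101010011
Decimal: 21 ^ 5958 = 5971



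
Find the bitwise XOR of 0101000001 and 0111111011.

XOR: 1 when bits differ
  0101000001
^ 0111111011
------------
  0010111010
Decimal: 321 ^ 507 = 186



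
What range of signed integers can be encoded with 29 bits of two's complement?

For 29-bit two's complement:
Minimum: -2^28 = -268435456
Maximum: 2^28 - 1 = 268435455



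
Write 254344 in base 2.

Using repeated division by 2:
254344 ÷ 2 = 127172 remainder 0
127172 ÷ 2 = 63586 remainder 0
63586 ÷ 2 = 31793 remainder 0
31793 ÷ 2 = 15896 remainder 1
15896 ÷ 2 = 7948 remainder 0
7948 ÷ 2 = 3974 remainder 0
3974 ÷ 2 = 1987 remainder 0
1987 ÷ 2 = 993 remainder 1
993 ÷ 2 = 496 remainder 1
496 ÷ 2 = 248 remainder 0
248 ÷ 2 = 124 remainder 0
124 ÷ 2 = 62 remainder 0
62 ÷ 2 = 31 remainder 0
31 ÷ 2 = 15 remainder 1
15 ÷ 2 = 7 remainder 1
7 ÷ 2 = 3 remainder 1
3 ÷ 2 = 1 remainder 1
1 ÷ 2 = 0 remainder 1
Reading remainders bottom to top: 111110000110001000



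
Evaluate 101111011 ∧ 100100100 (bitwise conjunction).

AND: 1 only when both bits are 1
  101111011
& 100100100
-----------
  100100000
Decimal: 379 & 292 = 288



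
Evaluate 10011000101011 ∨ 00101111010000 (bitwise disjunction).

OR: 1 when either bit is 1
  10011000101011
| 00101111010000
----------------
  10111111111011
Decimal: 9771 | 3024 = 12283



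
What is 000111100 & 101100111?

AND: 1 only when both bits are 1
  000111100
& 101100111
-----------
  000100100
Decimal: 60 & 359 = 36



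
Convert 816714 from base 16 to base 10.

Expand by place value (powers of 16):
816714 = 8 × 16^5 + 1 × 16^4 + 6 × 16^3 + 7 × 16^2 + 1 × 16^1 + 4 × 16^0
= 8 × 1048576 + 1 × 65536 + 6 × 4096 + 7 × 256 + 1 × 16 + 4 × 1
= 8388608 + 65536 + 24576 + 1792 + 16 + 4
= 8480532



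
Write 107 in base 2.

Using repeated division by 2:
107 ÷ 2 = 53 remainder 1
53 ÷ 2 = 26 remainder 1
26 ÷ 2 = 13 remainder 0
13 ÷ 2 = 6 remainder 1
6 ÷ 2 = 3 remainder 0
3 ÷ 2 = 1 remainder 1
1 ÷ 2 = 0 remainder 1
Reading remainders bottom to top: 1101011



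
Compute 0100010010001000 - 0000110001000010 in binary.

Method 1 - Direct subtraction (column by column from the right: bit − bit − borrow-in; if negative, add 2 and borrow 1 from the next column):
borrow: 0111000010001100
        0100010010001000
-       0000110001000010
------------------------
        0011100001000110

Method 2 - Add two's complement:
Two's complement of 0000110001000010: invert → 1111001110111101, add 1 → 1111001110111110
  0100010010001000
+ 1111001110111110
------------------
 10011100001000110  (end carry out of the top bit = 1)
Discarding the end carry: 0011100001000110
Decimal check:
  0100010010001000 = 16384 + 1024 + 128 + 8 = 17544
  0000110001000010 = 2048 + 1024 + 64 + 2 = 3138
  17544 - 3138 = 14406, and 0011100001000110 = 8192 + 4096 + 2048 + 64 + 4 + 2 = 14406 ✓



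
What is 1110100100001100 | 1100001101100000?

OR: 1 when either bit is 1
  1110100100001100
| 1100001101100000
------------------
  1110101101101100
Decimal: 59660 | 50016 = 60268



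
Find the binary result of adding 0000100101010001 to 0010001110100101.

Add column by column from the right: bit + bit + carry-in; write the sum mod 2, carry 1 when the sum is 2 or 3.
carry:  0000011000000010
        0000100101010001
+       0010001110100101
------------------------
       00010110011110110
(the carry out of the leftmost column, 0, becomes the leading bit)
Decimal check:
  0000100101010001 = 2048 + 256 + 64 + 16 + 1 = 2385
  0010001110100101 = 8192 + 512 + 256 + 128 + 32 + 4 + 1 = 9125
  2385 + 9125 = 11510, and 00010110011110110 = 8192 + 2048 + 1024 + 128 + 64 + 32 + 16 + 4 + 2 = 11510 ✓



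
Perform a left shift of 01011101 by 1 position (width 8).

Original: 01011101 (decimal 93)
Shift left by 1 position
Append 1 zero on the right
Result: 10111010 (decimal 186)
Equivalent: 93 << 1 = 93 × 2^1 = 186



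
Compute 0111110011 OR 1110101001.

OR: 1 when either bit is 1
  0111110011
| 1110101001
------------
  1111111011
Decimal: 499 | 937 = 1019



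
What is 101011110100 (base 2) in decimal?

Sum of powers of 2 for each 1-bit:
2^2 + 2^4 + 2^5 + 2^6 + 2^7 + 2^9 + 2^11
= 4 + 16 + 32 + 64 + 128 + 512 + 2048
= 2804



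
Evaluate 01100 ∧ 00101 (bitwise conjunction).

AND: 1 only when both bits are 1
  01100
& 00101
-------
  00100
Decimal: 12 & 5 = 4



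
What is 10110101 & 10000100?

AND: 1 only when both bits are 1
  10110101
& 10000100
----------
  10000100
Decimal: 181 & 132 = 132



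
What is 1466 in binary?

Using repeated division by 2:
1466 ÷ 2 = 733 remainder 0
733 ÷ 2 = 366 remainder 1
366 ÷ 2 = 183 remainder 0
183 ÷ 2 = 91 remainder 1
91 ÷ 2 = 45 remainder 1
45 ÷ 2 = 22 remainder 1
22 ÷ 2 = 11 remainder 0
11 ÷ 2 = 5 remainder 1
5 ÷ 2 = 2 remainder 1
2 ÷ 2 = 1 remainder 0
1 ÷ 2 = 0 remainder 1
Reading remainders bottom to top: 10110111010



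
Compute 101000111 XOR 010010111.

XOR: 1 when bits differ
  101000111
^ 010010111
-----------
  111010000
Decimal: 327 ^ 151 = 464



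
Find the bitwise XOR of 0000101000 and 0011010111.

XOR: 1 when bits differ
  0000101000
^ 0011010111
------------
  0011111111
Decimal: 40 ^ 215 = 255



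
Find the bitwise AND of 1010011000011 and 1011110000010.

AND: 1 only when both bits are 1
  1010011000011
& 1011110000010
---------------
  1010010000010
Decimal: 5315 & 6018 = 5250



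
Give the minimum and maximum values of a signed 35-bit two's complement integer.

For 35-bit two's complement:
Minimum: -2^34 = -17179869184
Maximum: 2^34 - 1 = 17179869183



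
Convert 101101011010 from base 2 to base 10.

Sum of powers of 2 for each 1-bit:
2^1 + 2^3 + 2^4 + 2^6 + 2^8 + 2^9 + 2^11
= 2 + 8 + 16 + 64 + 256 + 512 + 2048
= 2906



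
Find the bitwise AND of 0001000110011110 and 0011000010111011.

AND: 1 only when both bits are 1
  0001000110011110
& 0011000010111011
------------------
  0001000010011010
Decimal: 4510 & 12475 = 4250



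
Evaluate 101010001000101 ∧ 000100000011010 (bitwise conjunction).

AND: 1 only when both bits are 1
  101010001000101
& 000100000011010
-----------------
  000000000000000
Decimal: 21573 & 2074 = 0



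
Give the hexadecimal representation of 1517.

Using repeated division by 16 (digits 10–15 are A–F):
1517 ÷ 16 = 94 remainder 13 (D)
94 ÷ 16 = 5 remainder 14 (E)
5 ÷ 16 = 0 remainder 5
Reading remainders bottom to top: 5ED



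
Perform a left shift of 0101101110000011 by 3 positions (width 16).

Original: 0101101110000011 (decimal 23427)
Shift left by 3 positions
Append 3 zeros on the right and drop the 3 high bits that overflow the 16-bit width
Result: 1101110000011000 (decimal 56344)
Equivalent: 23427 << 3 = 23427 × 2^3 = 187416, truncated to 16 bits = 56344



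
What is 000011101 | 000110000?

OR: 1 when either bit is 1
  000011101
| 000110000
-----------
  000111101
Decimal: 29 | 48 = 61



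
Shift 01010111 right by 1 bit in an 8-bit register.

Original: 01010111 (decimal 87)
Shift right by 1 position
Drop the 1 low bit; fill with zero on the left
Result: 00101011 (decimal 43)
Equivalent: 87 >> 1 = 87 ÷ 2^1 = 43



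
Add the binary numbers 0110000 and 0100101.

Add column by column from the right: bit + bit + carry-in; write the sum mod 2, carry 1 when the sum is 2 or 3.
carry:  1000000
        0110000
+       0100101
---------------
       01010101
(the carry out of the leftmost column, 0, becomes the leading bit)
Decimal check:
  0110000 = 32 + 16 = 48
  0100101 = 32 + 4 + 1 = 37
  48 + 37 = 85, and 01010101 = 64 + 16 + 4 + 1 = 85 ✓



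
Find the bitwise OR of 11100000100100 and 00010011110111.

OR: 1 when either bit is 1
  11100000100100
| 00010011110111
----------------
  11110011110111
Decimal: 14372 | 1271 = 15607



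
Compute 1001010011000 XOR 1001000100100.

XOR: 1 when bits differ
  1001010011000
^ 1001000100100
---------------
  0000010111100
Decimal: 4760 ^ 4644 = 188



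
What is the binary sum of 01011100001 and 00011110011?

Add column by column from the right: bit + bit + carry-in; write the sum mod 2, carry 1 when the sum is 2 or 3.
carry:  00111000110
        01011100001
+       00011110011
-------------------
       001111010100
(the carry out of the leftmost column, 0, becomes the leading bit)
Decimal check:
  01011100001 = 512 + 128 + 64 + 32 + 1 = 737
  00011110011 = 128 + 64 + 32 + 16 + 2 + 1 = 243
  737 + 243 = 980, and 001111010100 = 512 + 256 + 128 + 64 + 16 + 4 = 980 ✓



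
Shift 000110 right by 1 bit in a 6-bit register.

Original: 000110 (decimal 6)
Shift right by 1 position
Drop the 1 low bit; fill with zero on the left
Result: 000011 (decimal 3)
Equivalent: 6 >> 1 = 6 ÷ 2^1 = 3



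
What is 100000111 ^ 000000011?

XOR: 1 when bits differ
  100000111
^ 000000011
-----------
  100000100
Decimal: 263 ^ 3 = 260



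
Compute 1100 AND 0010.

AND: 1 only when both bits are 1
  1100
& 0010
------
  0000
Decimal: 12 & 2 = 0



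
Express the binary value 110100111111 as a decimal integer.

Sum of powers of 2 for each 1-bit:
2^0 + 2^1 + 2^2 + 2^3 + 2^4 + 2^5 + 2^8 + 2^10 + 2^11
= 1 + 2 + 4 + 8 + 16 + 32 + 256 + 1024 + 2048
= 3391



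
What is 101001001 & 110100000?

AND: 1 only when both bits are 1
  101001001
& 110100000
-----------
  100000000
Decimal: 329 & 416 = 256



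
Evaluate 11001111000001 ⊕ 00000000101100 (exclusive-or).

XOR: 1 when bits differ
  11001111000001
^ 00000000101100
----------------
  11001111101101
Decimal: 13249 ^ 44 = 13293



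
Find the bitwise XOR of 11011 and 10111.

XOR: 1 when bits differ
  11011
^ 10111
-------
  01100
Decimal: 27 ^ 23 = 12



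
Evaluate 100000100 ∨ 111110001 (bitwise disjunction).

OR: 1 when either bit is 1
  100000100
| 111110001
-----------
  111110101
Decimal: 260 | 497 = 501



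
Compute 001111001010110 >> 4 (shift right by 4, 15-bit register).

Original: 001111001010110 (decimal 7766)
Shift right by 4 positions
Drop the 4 low bits; fill with zeros on the left
Result: 000000111100101 (decimal 485)
Equivalent: 7766 >> 4 = 7766 ÷ 2^4 = 485



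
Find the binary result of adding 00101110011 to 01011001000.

Add column by column from the right: bit + bit + carry-in; write the sum mod 2, carry 1 when the sum is 2 or 3.
carry:  11110000000
        00101110011
+       01011001000
-------------------
       010000111011
(the carry out of the leftmost column, 0, becomes the leading bit)
Decimal check:
  00101110011 = 256 + 64 + 32 + 16 + 2 + 1 = 371
  01011001000 = 512 + 128 + 64 + 8 = 712
  371 + 712 = 1083, and 010000111011 = 1024 + 32 + 16 + 8 + 2 + 1 = 1083 ✓



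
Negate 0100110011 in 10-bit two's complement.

Original: 0100110011
Step 1 - Invert all bits: 1011001100
Step 2 - Add 1: 1011001101
Verification: 0100110011 + 1011001101 = 10000000000; discarding the end carry (carry out of the top bit) leaves the 10-bit value 0000000000, as required for x + (-x)



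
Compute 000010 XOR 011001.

XOR: 1 when bits differ
  000010
^ 011001
--------
  011011
Decimal: 2 ^ 25 = 27



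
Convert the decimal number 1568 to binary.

Using repeated division by 2:
1568 ÷ 2 = 784 remainder 0
784 ÷ 2 = 392 remainder 0
392 ÷ 2 = 196 remainder 0
196 ÷ 2 = 98 remainder 0
98 ÷ 2 = 49 remainder 0
49 ÷ 2 = 24 remainder 1
24 ÷ 2 = 12 remainder 0
12 ÷ 2 = 6 remainder 0
6 ÷ 2 = 3 remainder 0
3 ÷ 2 = 1 remainder 1
1 ÷ 2 = 0 remainder 1
Reading remainders bottom to top: 11000100000



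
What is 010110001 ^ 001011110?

XOR: 1 when bits differ
  010110001
^ 001011110
-----------
  011101111
Decimal: 177 ^ 94 = 239



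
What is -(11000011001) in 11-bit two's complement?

Original (sign bit 1, negative): 11000011001
Step 1 - Invert all bits: 00111100110
Step 2 - Add 1: 00111100111
Verification: 11000011001 + 00111100111 = 100000000000; discarding the end carry (carry out of the top bit) leaves the 11-bit value 00000000000, as required for x + (-x)



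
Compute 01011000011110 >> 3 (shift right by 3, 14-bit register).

Original: 01011000011110 (decimal 5662)
Shift right by 3 positions
Drop the 3 low bits; fill with zeros on the left
Result: 00001011000011 (decimal 707)
Equivalent: 5662 >> 3 = 5662 ÷ 2^3 = 707



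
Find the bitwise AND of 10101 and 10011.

AND: 1 only when both bits are 1
  10101
& 10011
-------
  10001
Decimal: 21 & 19 = 17



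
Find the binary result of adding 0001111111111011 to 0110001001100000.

Add column by column from the right: bit + bit + carry-in; write the sum mod 2, carry 1 when the sum is 2 or 3.
carry:  1111111111000000
        0001111111111011
+       0110001001100000
------------------------
       01000001001011011
(the carry out of the leftmost column, 0, becomes the leading bit)
Decimal check:
  0001111111111011 = 4096 + 2048 + 1024 + 512 + 256 + 128 + 64 + 32 + 16 + 8 + 2 + 1 = 8187
  0110001001100000 = 16384 + 8192 + 512 + 64 + 32 = 25184
  8187 + 25184 = 33371, and 01000001001011011 = 32768 + 512 + 64 + 16 + 8 + 2 + 1 = 33371 ✓



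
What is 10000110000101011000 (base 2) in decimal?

Sum of powers of 2 for each 1-bit:
2^3 + 2^4 + 2^6 + 2^8 + 2^13 + 2^14 + 2^19
= 8 + 16 + 64 + 256 + 8192 + 16384 + 524288
= 549208



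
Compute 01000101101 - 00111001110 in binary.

Method 1 - Direct subtraction (column by column from the right: bit − bit − borrow-in; if negative, add 2 and borrow 1 from the next column):
borrow: 01110111100
        01000101101
-       00111001110
-------------------
        00001011111

Method 2 - Add two's complement:
Two's complement of 00111001110: invert → 11000110001, add 1 → 11000110010
  01000101101
+ 11000110010
-------------
 100001011111  (end carry out of the top bit = 1)
Discarding the end carry: 00001011111
Decimal check:
  01000101101 = 512 + 32 + 8 + 4 + 1 = 557
  00111001110 = 256 + 128 + 64 + 8 + 4 + 2 = 462
  557 - 462 = 95, and 00001011111 = 64 + 16 + 8 + 4 + 2 + 1 = 95 ✓



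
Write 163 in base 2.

Using repeated division by 2:
163 ÷ 2 = 81 remainder 1
81 ÷ 2 = 40 remainder 1
40 ÷ 2 = 20 remainder 0
20 ÷ 2 = 10 remainder 0
10 ÷ 2 = 5 remainder 0
5 ÷ 2 = 2 remainder 1
2 ÷ 2 = 1 remainder 0
1 ÷ 2 = 0 remainder 1
Reading remainders bottom to top: 10100011



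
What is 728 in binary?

Using repeated division by 2:
728 ÷ 2 = 364 remainder 0
364 ÷ 2 = 182 remainder 0
182 ÷ 2 = 91 remainder 0
91 ÷ 2 = 45 remainder 1
45 ÷ 2 = 22 remainder 1
22 ÷ 2 = 11 remainder 0
11 ÷ 2 = 5 remainder 1
5 ÷ 2 = 2 remainder 1
2 ÷ 2 = 1 remainder 0
1 ÷ 2 = 0 remainder 1
Reading remainders bottom to top: 1011011000



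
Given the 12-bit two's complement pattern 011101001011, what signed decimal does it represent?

Binary: 011101001011
Sign bit: 0 (non-negative)
Read directly as an unsigned value:
011101001011 = 1024 + 512 + 256 + 64 + 8 + 2 + 1 = 1867
Value: 1867



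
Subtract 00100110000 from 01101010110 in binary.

Method 1 - Direct subtraction (column by column from the right: bit − bit − borrow-in; if negative, add 2 and borrow 1 from the next column):
borrow: 00001000000
        01101010110
-       00100110000
-------------------
        01000100110

Method 2 - Add two's complement:
Two's complement of 00100110000: invert → 11011001111, add 1 → 11011010000
  01101010110
+ 11011010000
-------------
 101000100110  (end carry out of the top bit = 1)
Discarding the end carry: 01000100110
Decimal check:
  01101010110 = 512 + 256 + 64 + 16 + 4 + 2 = 854
  00100110000 = 256 + 32 + 16 = 304
  854 - 304 = 550, and 01000100110 = 512 + 32 + 4 + 2 = 550 ✓



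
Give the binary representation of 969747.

Using repeated division by 2:
969747 ÷ 2 = 484873 remainder 1
484873 ÷ 2 = 242436 remainder 1
242436 ÷ 2 = 121218 remainder 0
121218 ÷ 2 = 60609 remainder 0
60609 ÷ 2 = 30304 remainder 1
30304 ÷ 2 = 15152 remainder 0
15152 ÷ 2 = 7576 remainder 0
7576 ÷ 2 = 3788 remainder 0
3788 ÷ 2 = 1894 remainder 0
1894 ÷ 2 = 947 remainder 0
947 ÷ 2 = 473 remainder 1
473 ÷ 2 = 236 remainder 1
236 ÷ 2 = 118 remainder 0
118 ÷ 2 = 59 remainder 0
59 ÷ 2 = 29 remainder 1
29 ÷ 2 = 14 remainder 1
14 ÷ 2 = 7 remainder 0
7 ÷ 2 = 3 remainder 1
3 ÷ 2 = 1 remainder 1
1 ÷ 2 = 0 remainder 1
Reading remainders bottom to top: 11101100110000010011



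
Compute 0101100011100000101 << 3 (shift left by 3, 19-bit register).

Original: 0101100011100000101 (decimal 182021)
Shift left by 3 positions
Append 3 zeros on the right and drop the 3 high bits that overflow the 19-bit width
Result: 1100011100000101000 (decimal 407592)
Equivalent: 182021 << 3 = 182021 × 2^3 = 1456168, truncated to 19 bits = 407592



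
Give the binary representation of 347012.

Using repeated division by 2:
347012 ÷ 2 = 173506 remainder 0
173506 ÷ 2 = 86753 remainder 0
86753 ÷ 2 = 43376 remainder 1
43376 ÷ 2 = 21688 remainder 0
21688 ÷ 2 = 10844 remainder 0
10844 ÷ 2 = 5422 remainder 0
5422 ÷ 2 = 2711 remainder 0
2711 ÷ 2 = 1355 remainder 1
1355 ÷ 2 = 677 remainder 1
677 ÷ 2 = 338 remainder 1
338 ÷ 2 = 169 remainder 0
169 ÷ 2 = 84 remainder 1
84 ÷ 2 = 42 remainder 0
42 ÷ 2 = 21 remainder 0
21 ÷ 2 = 10 remainder 1
10 ÷ 2 = 5 remainder 0
5 ÷ 2 = 2 remainder 1
2 ÷ 2 = 1 remainder 0
1 ÷ 2 = 0 remainder 1
Reading remainders bottom to top: 1010100101110000100



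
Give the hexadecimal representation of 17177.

Using repeated division by 16 (digits 10–15 are A–F):
17177 ÷ 16 = 1073 remainder 9
1073 ÷ 16 = 67 remainder 1
67 ÷ 16 = 4 remainder 3
4 ÷ 16 = 0 remainder 4
Reading remainders bottom to top: 4319



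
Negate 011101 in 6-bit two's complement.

Original: 011101
Step 1 - Invert all bits: 100010
Step 2 - Add 1: 100011
Verification: 011101 + 100011 = 1000000; discarding the end carry (carry out of the top bit) leaves the 6-bit value 000000, as required for x + (-x)



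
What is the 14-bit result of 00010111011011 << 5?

Original: 00010111011011 (decimal 1499)
Shift left by 5 positions
Append 5 zeros on the right and drop the 5 high bits that overflow the 14-bit width
Result: 11101101100000 (decimal 15200)
Equivalent: 1499 << 5 = 1499 × 2^5 = 47968, truncated to 14 bits = 15200



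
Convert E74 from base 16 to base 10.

Expand by place value (powers of 16):
Digit values: E = 14
E74 = 14 × 16^2 + 7 × 16^1 + 4 × 16^0
= 14 × 256 + 7 × 16 + 4 × 1
= 3584 + 112 + 4
= 3700



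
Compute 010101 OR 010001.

OR: 1 when either bit is 1
  010101
| 010001
--------
  010101
Decimal: 21 | 17 = 21



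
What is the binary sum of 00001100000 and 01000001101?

Add column by column from the right: bit + bit + carry-in; write the sum mod 2, carry 1 when the sum is 2 or 3.
carry:  00000000000
        00001100000
+       01000001101
-------------------
       001001101101
(the carry out of the leftmost column, 0, becomes the leading bit)
Decimal check:
  00001100000 = 64 + 32 = 96
  01000001101 = 512 + 8 + 4 + 1 = 525
  96 + 525 = 621, and 001001101101 = 512 + 64 + 32 + 8 + 4 + 1 = 621 ✓



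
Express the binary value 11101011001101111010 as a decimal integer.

Sum of powers of 2 for each 1-bit:
2^1 + 2^3 + 2^4 + 2^5 + 2^6 + 2^8 + 2^9 + 2^12 + 2^13 + 2^15 + 2^17 + 2^18 + 2^19
= 2 + 8 + 16 + 32 + 64 + 256 + 512 + 4096 + 8192 + 32768 + 131072 + 262144 + 524288
= 963450



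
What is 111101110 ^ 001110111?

XOR: 1 when bits differ
  111101110
^ 001110111
-----------
  110011001
Decimal: 494 ^ 119 = 409



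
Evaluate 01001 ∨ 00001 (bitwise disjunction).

OR: 1 when either bit is 1
  01001
| 00001
-------
  01001
Decimal: 9 | 1 = 9



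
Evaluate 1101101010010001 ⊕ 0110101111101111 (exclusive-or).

XOR: 1 when bits differ
  1101101010010001
^ 0110101111101111
------------------
  1011000101111110
Decimal: 55953 ^ 27631 = 45438



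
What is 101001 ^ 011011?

XOR: 1 when bits differ
  101001
^ 011011
--------
  110010
Decimal: 41 ^ 27 = 50



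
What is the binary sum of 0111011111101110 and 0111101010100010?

Add column by column from the right: bit + bit + carry-in; write the sum mod 2, carry 1 when the sum is 2 or 3.
carry:  1111111111011100
        0111011111101110
+       0111101010100010
------------------------
       01111001010010000
(the carry out of the leftmost column, 0, becomes the leading bit)
Decimal check:
  0111011111101110 = 16384 + 8192 + 4096 + 1024 + 512 + 256 + 128 + 64 + 32 + 8 + 4 + 2 = 30702
  0111101010100010 = 16384 + 8192 + 4096 + 2048 + 512 + 128 + 32 + 2 = 31394
  30702 + 31394 = 62096, and 01111001010010000 = 32768 + 16384 + 8192 + 4096 + 512 + 128 + 16 = 62096 ✓



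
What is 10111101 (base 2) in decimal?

Sum of powers of 2 for each 1-bit:
2^0 + 2^2 + 2^3 + 2^4 + 2^5 + 2^7
= 1 + 4 + 8 + 16 + 32 + 128
= 189



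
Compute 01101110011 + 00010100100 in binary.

Add column by column from the right: bit + bit + carry-in; write the sum mod 2, carry 1 when the sum is 2 or 3.
carry:  11111000000
        01101110011
+       00010100100
-------------------
       010000010111
(the carry out of the leftmost column, 0, becomes the leading bit)
Decimal check:
  01101110011 = 512 + 256 + 64 + 32 + 16 + 2 + 1 = 883
  00010100100 = 128 + 32 + 4 = 164
  883 + 164 = 1047, and 010000010111 = 1024 + 16 + 4 + 2 + 1 = 1047 ✓



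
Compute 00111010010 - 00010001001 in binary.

Method 1 - Direct subtraction (column by column from the right: bit − bit − borrow-in; if negative, add 2 and borrow 1 from the next column):
borrow: 00000010010
        00111010010
-       00010001001
-------------------
        00101001001

Method 2 - Add two's complement:
Two's complement of 00010001001: invert → 11101110110, add 1 → 11101110111
  00111010010
+ 11101110111
-------------
 100101001001  (end carry out of the top bit = 1)
Discarding the end carry: 00101001001
Decimal check:
  00111010010 = 256 + 128 + 64 + 16 + 2 = 466
  00010001001 = 128 + 8 + 1 = 137
  466 - 137 = 329, and 00101001001 = 256 + 64 + 8 + 1 = 329 ✓



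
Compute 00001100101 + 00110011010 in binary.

Add column by column from the right: bit + bit + carry-in; write the sum mod 2, carry 1 when the sum is 2 or 3.
carry:  00000000000
        00001100101
+       00110011010
-------------------
       000111111111
(the carry out of the leftmost column, 0, becomes the leading bit)
Decimal check:
  00001100101 = 64 + 32 + 4 + 1 = 101
  00110011010 = 256 + 128 + 16 + 8 + 2 = 410
  101 + 410 = 511, and 000111111111 = 256 + 128 + 64 + 32 + 16 + 8 + 4 + 2 + 1 = 511 ✓



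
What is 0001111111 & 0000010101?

AND: 1 only when both bits are 1
  0001111111
& 0000010101
------------
  0000010101
Decimal: 127 & 21 = 21



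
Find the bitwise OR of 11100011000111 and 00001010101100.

OR: 1 when either bit is 1
  11100011000111
| 00001010101100
----------------
  11101011101111
Decimal: 14535 | 684 = 15087



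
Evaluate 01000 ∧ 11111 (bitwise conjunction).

AND: 1 only when both bits are 1
  01000
& 11111
-------
  01000
Decimal: 8 & 31 = 8



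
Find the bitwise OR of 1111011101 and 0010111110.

OR: 1 when either bit is 1
  1111011101
| 0010111110
------------
  1111111111
Decimal: 989 | 190 = 1023



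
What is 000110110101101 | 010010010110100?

OR: 1 when either bit is 1
  000110110101101
| 010010010110100
-----------------
  010110110111101
Decimal: 3501 | 9396 = 11709



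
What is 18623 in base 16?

Using repeated division by 16 (digits 10–15 are A–F):
18623 ÷ 16 = 1163 remainder 15 (F)
1163 ÷ 16 = 72 remainder 11 (B)
72 ÷ 16 = 4 remainder 8
4 ÷ 16 = 0 remainder 4
Reading remainders bottom to top: 48BF



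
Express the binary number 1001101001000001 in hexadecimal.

Group into 4-bit nibbles from right:
  1001 = 9
  1010 = A
  0100 = 4
  0001 = 1
Result: 9A41



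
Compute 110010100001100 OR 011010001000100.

OR: 1 when either bit is 1
  110010100001100
| 011010001000100
-----------------
  111010101001100
Decimal: 25868 | 13380 = 30028



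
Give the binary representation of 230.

Using repeated division by 2:
230 ÷ 2 = 115 remainder 0
115 ÷ 2 = 57 remainder 1
57 ÷ 2 = 28 remainder 1
28 ÷ 2 = 14 remainder 0
14 ÷ 2 = 7 remainder 0
7 ÷ 2 = 3 remainder 1
3 ÷ 2 = 1 remainder 1
1 ÷ 2 = 0 remainder 1
Reading remainders bottom to top: 11100110



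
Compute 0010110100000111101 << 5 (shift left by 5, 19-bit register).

Original: 0010110100000111101 (decimal 92221)
Shift left by 5 positions
Append 5 zeros on the right and drop the 5 high bits that overflow the 19-bit width
Result: 1010000011110100000 (decimal 329632)
Equivalent: 92221 << 5 = 92221 × 2^5 = 2951072, truncated to 19 bits = 329632



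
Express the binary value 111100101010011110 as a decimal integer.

Sum of powers of 2 for each 1-bit:
2^1 + 2^2 + 2^3 + 2^4 + 2^7 + 2^9 + 2^11 + 2^14 + 2^15 + 2^16 + 2^17
= 2 + 4 + 8 + 16 + 128 + 512 + 2048 + 16384 + 32768 + 65536 + 131072
= 248478



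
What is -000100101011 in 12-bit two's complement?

Original: 000100101011
Step 1 - Invert all bits: 111011010100
Step 2 - Add 1: 111011010101
Verification: 000100101011 + 111011010101 = 1000000000000; discarding the end carry (carry out of the top bit) leaves the 12-bit value 000000000000, as required for x + (-x)



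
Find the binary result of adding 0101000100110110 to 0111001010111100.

Add column by column from the right: bit + bit + carry-in; write the sum mod 2, carry 1 when the sum is 2 or 3.
carry:  1110000001111000
        0101000100110110
+       0111001010111100
------------------------
       01100001111110010
(the carry out of the leftmost column, 0, becomes the leading bit)
Decimal check:
  0101000100110110 = 16384 + 4096 + 256 + 32 + 16 + 4 + 2 = 20790
  0111001010111100 = 16384 + 8192 + 4096 + 512 + 128 + 32 + 16 + 8 + 4 = 29372
  20790 + 29372 = 50162, and 01100001111110010 = 32768 + 16384 + 512 + 256 + 128 + 64 + 32 + 16 + 2 = 50162 ✓



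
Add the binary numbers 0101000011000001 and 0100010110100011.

Add column by column from the right: bit + bit + carry-in; write the sum mod 2, carry 1 when the sum is 2 or 3.
carry:  1000001100000110
        0101000011000001
+       0100010110100011
------------------------
       01001011001100100
(the carry out of the leftmost column, 0, becomes the leading bit)
Decimal check:
  0101000011000001 = 16384 + 4096 + 128 + 64 + 1 = 20673
  0100010110100011 = 16384 + 1024 + 256 + 128 + 32 + 2 + 1 = 17827
  20673 + 17827 = 38500, and 01001011001100100 = 32768 + 4096 + 1024 + 512 + 64 + 32 + 4 = 38500 ✓



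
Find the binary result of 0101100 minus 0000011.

Method 1 - Direct subtraction (column by column from the right: bit − bit − borrow-in; if negative, add 2 and borrow 1 from the next column):
borrow: 0000110
        0101100
-       0000011
---------------
        0101001

Method 2 - Add two's complement:
Two's complement of 0000011: invert → 1111100, add 1 → 1111101
  0101100
+ 1111101
---------
 10101001  (end carry out of the top bit = 1)
Discarding the end carry: 0101001
Decimal check:
  0101100 = 32 + 8 + 4 = 44
  0000011 = 2 + 1 = 3
  44 - 3 = 41, and 0101001 = 32 + 8 + 1 = 41 ✓



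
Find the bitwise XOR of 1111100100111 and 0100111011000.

XOR: 1 when bits differ
  1111100100111
^ 0100111011000
---------------
  1011011111111
Decimal: 7975 ^ 2520 = 5887



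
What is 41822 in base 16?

Using repeated division by 16 (digits 10–15 are A–F):
41822 ÷ 16 = 2613 remainder 14 (E)
2613 ÷ 16 = 163 remainder 5
163 ÷ 16 = 10 remainder 3
10 ÷ 16 = 0 remainder 10 (A)
Reading remainders bottom to top: A35E

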